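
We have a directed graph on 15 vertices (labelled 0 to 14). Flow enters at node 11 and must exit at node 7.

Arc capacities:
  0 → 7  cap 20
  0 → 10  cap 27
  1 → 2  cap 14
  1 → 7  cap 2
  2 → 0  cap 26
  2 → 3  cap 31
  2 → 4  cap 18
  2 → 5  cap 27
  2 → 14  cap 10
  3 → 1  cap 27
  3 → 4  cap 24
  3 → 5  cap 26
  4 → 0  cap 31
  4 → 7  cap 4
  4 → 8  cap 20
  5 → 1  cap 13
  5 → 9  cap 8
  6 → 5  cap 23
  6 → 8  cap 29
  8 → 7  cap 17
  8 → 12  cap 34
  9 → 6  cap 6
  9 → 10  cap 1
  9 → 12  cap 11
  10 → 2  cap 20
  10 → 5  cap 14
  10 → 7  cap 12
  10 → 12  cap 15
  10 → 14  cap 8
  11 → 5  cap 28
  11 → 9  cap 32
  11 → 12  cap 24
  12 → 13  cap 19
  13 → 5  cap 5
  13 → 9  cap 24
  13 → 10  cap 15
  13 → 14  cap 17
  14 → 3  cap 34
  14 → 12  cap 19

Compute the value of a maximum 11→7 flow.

Maximum flow value: 39

augment #1: 11→5→1→7 bottleneck 2, total now 2
augment #2: 11→9→10→7 bottleneck 1, total now 3
augment #3: 11→9→6→8→7 bottleneck 6, total now 9
augment #4: 11→12→13→10→7 bottleneck 11, total now 20
augment #5: 11→5→1→2→0→7 bottleneck 11, total now 31
augment #6: 11→12→13→10→2→0→7 bottleneck 4, total now 35
augment #7: 11→12→13→14→3→4→7 bottleneck 4, total now 39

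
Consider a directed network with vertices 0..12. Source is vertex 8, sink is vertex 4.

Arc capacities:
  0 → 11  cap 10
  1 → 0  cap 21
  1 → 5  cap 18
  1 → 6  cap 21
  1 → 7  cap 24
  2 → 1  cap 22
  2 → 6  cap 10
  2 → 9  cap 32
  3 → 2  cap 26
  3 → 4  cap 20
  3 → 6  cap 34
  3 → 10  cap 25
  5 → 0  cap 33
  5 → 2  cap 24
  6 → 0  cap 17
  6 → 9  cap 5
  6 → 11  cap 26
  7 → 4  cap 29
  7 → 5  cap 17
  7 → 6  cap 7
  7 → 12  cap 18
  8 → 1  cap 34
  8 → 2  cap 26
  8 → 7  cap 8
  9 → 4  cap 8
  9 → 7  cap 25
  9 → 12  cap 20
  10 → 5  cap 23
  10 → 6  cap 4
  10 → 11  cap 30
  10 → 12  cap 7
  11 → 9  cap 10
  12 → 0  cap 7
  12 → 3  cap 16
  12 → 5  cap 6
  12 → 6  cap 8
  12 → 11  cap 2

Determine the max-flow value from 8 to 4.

Maximum flow value: 53

augment #1: 8→7→4 bottleneck 8, total now 8
augment #2: 8→1→7→4 bottleneck 21, total now 29
augment #3: 8→2→9→4 bottleneck 8, total now 37
augment #4: 8→1→7→12→3→4 bottleneck 3, total now 40
augment #5: 8→2→9→12→3→4 bottleneck 13, total now 53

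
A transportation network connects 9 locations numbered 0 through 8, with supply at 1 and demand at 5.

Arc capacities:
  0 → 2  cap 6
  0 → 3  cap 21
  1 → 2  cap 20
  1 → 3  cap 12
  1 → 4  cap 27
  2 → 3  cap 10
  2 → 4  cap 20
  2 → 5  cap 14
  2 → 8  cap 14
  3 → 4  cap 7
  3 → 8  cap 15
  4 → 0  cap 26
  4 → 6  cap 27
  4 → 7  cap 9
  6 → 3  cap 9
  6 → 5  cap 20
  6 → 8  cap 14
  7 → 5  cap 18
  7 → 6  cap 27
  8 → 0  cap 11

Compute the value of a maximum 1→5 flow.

augment #1: 1→2→5 bottleneck 14, total now 14
augment #2: 1→4→6→5 bottleneck 20, total now 34
augment #3: 1→4→7→5 bottleneck 7, total now 41
augment #4: 1→2→4→7→5 bottleneck 2, total now 43

Maximum flow value: 43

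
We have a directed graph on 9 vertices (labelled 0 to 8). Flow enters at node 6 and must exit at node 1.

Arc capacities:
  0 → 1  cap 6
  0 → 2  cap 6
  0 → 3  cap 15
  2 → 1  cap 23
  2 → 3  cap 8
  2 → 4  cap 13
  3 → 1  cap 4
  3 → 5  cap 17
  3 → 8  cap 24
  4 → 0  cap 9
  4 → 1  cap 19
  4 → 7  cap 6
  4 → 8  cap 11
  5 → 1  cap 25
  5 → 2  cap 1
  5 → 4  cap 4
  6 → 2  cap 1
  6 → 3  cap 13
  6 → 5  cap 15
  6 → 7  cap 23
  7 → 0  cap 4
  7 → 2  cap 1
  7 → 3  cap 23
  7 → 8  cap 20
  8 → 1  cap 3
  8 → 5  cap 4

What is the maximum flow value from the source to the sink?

augment #1: 6→2→1 bottleneck 1, total now 1
augment #2: 6→3→1 bottleneck 4, total now 5
augment #3: 6→5→1 bottleneck 15, total now 20
augment #4: 6→3→5→1 bottleneck 9, total now 29
augment #5: 6→7→0→1 bottleneck 4, total now 33
augment #6: 6→7→2→1 bottleneck 1, total now 34
augment #7: 6→7→8→1 bottleneck 3, total now 37
augment #8: 6→7→3→5→1 bottleneck 1, total now 38
augment #9: 6→7→3→5→2→1 bottleneck 1, total now 39
augment #10: 6→7→3→5→4→1 bottleneck 4, total now 43

Maximum flow value: 43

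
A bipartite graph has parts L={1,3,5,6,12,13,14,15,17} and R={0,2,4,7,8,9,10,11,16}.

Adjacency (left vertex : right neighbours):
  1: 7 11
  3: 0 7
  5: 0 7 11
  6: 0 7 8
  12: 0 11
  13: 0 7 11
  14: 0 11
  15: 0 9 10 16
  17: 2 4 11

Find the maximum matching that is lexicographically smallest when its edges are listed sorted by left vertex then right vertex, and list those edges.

|M| = 6 (so the lex-smallest maximum matching has 6 edges)
process left vertices in ascending order; for each, take the smallest-labelled available neighbour that still permits 6 edges overall, or leave it unmatched if none does
lex-smallest matching: {1-7, 3-0, 5-11, 6-8, 15-9, 17-2}

Lex-smallest maximum matching: {(1,7), (3,0), (5,11), (6,8), (15,9), (17,2)}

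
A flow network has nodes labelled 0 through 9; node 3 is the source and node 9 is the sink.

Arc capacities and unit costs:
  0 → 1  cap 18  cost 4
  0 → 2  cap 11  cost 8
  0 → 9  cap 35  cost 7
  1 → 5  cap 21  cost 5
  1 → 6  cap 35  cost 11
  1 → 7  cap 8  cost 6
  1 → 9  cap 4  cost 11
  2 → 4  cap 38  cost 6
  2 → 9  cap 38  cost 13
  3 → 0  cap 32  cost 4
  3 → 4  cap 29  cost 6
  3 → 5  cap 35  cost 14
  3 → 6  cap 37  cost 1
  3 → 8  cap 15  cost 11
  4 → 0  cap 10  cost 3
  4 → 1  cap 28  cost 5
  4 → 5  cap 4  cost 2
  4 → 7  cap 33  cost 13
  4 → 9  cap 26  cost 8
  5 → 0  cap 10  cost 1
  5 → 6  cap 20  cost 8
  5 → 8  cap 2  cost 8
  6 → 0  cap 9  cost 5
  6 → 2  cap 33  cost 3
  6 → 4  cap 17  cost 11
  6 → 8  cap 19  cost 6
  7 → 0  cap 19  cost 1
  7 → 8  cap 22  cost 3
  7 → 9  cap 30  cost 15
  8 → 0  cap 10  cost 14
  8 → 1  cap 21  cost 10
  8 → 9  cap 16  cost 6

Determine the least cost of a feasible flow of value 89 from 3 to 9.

shortest-cost path #1: 3→0→9 push 32 @ unit cost 11 (adds 352)
shortest-cost path #2: 3→6→8→9 push 16 @ unit cost 13 (adds 208)
shortest-cost path #3: 3→6→0→9 push 3 @ unit cost 13 (adds 39)
shortest-cost path #4: 3→4→9 push 26 @ unit cost 14 (adds 364)
shortest-cost path #5: 3→6→2→9 push 12 @ unit cost 17 (adds 204)
total cost = 1167

Minimum cost for 89 units: 1167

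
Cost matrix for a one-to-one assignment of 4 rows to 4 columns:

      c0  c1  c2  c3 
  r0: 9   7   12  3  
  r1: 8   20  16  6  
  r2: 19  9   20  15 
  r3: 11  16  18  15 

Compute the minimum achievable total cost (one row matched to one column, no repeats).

Minimum assignment cost: 38

one of 2 optimal assignments: row0→col2 (cost 12), row1→col3 (cost 6), row2→col1 (cost 9), row3→col0 (cost 11)
total = 12 + 6 + 9 + 11 = 38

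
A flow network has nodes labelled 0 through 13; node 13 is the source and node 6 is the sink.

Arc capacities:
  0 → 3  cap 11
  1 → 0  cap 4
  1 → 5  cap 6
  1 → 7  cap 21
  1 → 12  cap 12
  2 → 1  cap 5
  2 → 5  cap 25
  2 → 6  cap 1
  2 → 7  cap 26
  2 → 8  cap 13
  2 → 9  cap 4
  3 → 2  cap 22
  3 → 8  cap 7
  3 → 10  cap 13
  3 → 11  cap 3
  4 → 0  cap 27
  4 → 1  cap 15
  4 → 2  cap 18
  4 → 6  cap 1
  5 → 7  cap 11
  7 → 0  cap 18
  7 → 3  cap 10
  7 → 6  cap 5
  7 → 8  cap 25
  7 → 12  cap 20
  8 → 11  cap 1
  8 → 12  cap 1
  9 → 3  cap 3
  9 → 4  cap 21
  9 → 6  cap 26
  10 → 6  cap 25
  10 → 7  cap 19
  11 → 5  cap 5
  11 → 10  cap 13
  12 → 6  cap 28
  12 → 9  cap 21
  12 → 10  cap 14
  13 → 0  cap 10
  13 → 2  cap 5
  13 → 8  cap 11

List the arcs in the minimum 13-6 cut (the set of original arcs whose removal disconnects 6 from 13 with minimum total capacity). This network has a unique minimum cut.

Min-cut arcs: {(8,11), (8,12), (13,0), (13,2)} (total capacity 17)

augment #1: 13→2→6 push 1
augment #2: 13→2→7→6 push 4
augment #3: 13→8→12→6 push 1
augment #4: 13→0→3→10→6 push 10
augment #5: 13→8→11→10→6 push 1
max flow = 17; residual-reachable set from 13 gives S-side
cut edges (S→T): {(8,11), (8,12), (13,0), (13,2)} total cap 17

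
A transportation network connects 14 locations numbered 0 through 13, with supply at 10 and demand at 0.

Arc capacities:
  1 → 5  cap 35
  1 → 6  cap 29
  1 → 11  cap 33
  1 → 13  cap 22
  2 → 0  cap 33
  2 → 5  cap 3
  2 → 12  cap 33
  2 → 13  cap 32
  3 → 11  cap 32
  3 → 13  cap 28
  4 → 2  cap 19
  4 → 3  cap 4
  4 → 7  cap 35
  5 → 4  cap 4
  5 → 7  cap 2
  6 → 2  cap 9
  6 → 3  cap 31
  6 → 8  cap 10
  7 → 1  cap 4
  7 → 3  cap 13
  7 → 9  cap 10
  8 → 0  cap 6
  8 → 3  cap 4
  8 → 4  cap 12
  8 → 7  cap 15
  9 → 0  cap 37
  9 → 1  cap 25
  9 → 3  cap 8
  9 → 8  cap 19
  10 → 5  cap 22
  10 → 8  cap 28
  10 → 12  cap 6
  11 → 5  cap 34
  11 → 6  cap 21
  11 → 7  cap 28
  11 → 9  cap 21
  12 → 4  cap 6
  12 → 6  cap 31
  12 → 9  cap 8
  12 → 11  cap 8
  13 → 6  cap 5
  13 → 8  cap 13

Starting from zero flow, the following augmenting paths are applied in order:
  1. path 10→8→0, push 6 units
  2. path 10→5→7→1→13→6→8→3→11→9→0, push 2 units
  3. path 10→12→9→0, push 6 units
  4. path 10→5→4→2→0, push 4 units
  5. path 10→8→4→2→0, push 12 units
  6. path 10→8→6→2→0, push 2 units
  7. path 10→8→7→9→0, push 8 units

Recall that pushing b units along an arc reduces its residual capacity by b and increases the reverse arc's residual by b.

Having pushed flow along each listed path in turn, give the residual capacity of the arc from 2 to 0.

Residual capacity of (2,0): 15

after path 1 (10→8→0, push 6): res(2,0)=33
after path 2 (10→5→7→1→13→6→8→3→11→9→0, push 2): res(2,0)=33
after path 3 (10→12→9→0, push 6): res(2,0)=33
after path 4 (10→5→4→2→0, push 4): res(2,0)=29
after path 5 (10→8→4→2→0, push 12): res(2,0)=17
after path 6 (10→8→6→2→0, push 2): res(2,0)=15
after path 7 (10→8→7→9→0, push 8): res(2,0)=15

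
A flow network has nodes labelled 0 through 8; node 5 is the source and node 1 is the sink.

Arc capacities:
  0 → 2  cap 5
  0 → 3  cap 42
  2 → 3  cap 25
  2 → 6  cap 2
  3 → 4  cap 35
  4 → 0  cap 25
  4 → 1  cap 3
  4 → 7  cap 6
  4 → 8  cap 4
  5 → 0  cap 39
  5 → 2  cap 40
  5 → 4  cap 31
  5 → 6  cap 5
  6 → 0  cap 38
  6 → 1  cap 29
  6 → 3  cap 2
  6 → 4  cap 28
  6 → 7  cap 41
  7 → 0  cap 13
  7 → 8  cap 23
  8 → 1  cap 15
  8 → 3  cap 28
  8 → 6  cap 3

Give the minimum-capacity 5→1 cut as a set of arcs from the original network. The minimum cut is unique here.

augment #1: 5→4→1 push 3
augment #2: 5→6→1 push 5
augment #3: 5→2→6→1 push 2
augment #4: 5→4→8→1 push 4
augment #5: 5→4→7→8→1 push 6
max flow = 20; residual-reachable set from 5 gives S-side
cut edges (S→T): {(2,6), (4,1), (4,7), (4,8), (5,6)} total cap 20

Min-cut arcs: {(2,6), (4,1), (4,7), (4,8), (5,6)} (total capacity 20)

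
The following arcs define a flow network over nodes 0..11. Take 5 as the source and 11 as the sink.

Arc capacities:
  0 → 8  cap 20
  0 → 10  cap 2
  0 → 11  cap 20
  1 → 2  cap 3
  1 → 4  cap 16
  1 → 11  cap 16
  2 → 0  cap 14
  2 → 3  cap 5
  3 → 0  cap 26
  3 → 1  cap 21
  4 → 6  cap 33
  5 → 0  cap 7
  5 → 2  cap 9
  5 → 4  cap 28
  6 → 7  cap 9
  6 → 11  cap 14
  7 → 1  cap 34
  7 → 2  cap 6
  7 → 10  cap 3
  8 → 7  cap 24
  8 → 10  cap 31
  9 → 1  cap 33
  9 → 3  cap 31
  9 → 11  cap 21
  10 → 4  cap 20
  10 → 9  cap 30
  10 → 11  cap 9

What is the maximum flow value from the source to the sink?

augment #1: 5→0→11 bottleneck 7, total now 7
augment #2: 5→2→0→11 bottleneck 9, total now 16
augment #3: 5→4→6→11 bottleneck 14, total now 30
augment #4: 5→4→6→7→1→11 bottleneck 9, total now 39

Maximum flow value: 39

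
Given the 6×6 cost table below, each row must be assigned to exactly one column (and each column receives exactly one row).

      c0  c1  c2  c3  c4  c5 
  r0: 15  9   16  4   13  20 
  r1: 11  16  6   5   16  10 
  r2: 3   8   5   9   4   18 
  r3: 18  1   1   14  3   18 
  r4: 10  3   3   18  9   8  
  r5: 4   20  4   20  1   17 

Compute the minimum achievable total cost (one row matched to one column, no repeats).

Minimum assignment cost: 22

one of 2 optimal assignments: row0→col3 (cost 4), row1→col5 (cost 10), row2→col0 (cost 3), row3→col1 (cost 1), row4→col2 (cost 3), row5→col4 (cost 1)
total = 4 + 10 + 3 + 1 + 3 + 1 = 22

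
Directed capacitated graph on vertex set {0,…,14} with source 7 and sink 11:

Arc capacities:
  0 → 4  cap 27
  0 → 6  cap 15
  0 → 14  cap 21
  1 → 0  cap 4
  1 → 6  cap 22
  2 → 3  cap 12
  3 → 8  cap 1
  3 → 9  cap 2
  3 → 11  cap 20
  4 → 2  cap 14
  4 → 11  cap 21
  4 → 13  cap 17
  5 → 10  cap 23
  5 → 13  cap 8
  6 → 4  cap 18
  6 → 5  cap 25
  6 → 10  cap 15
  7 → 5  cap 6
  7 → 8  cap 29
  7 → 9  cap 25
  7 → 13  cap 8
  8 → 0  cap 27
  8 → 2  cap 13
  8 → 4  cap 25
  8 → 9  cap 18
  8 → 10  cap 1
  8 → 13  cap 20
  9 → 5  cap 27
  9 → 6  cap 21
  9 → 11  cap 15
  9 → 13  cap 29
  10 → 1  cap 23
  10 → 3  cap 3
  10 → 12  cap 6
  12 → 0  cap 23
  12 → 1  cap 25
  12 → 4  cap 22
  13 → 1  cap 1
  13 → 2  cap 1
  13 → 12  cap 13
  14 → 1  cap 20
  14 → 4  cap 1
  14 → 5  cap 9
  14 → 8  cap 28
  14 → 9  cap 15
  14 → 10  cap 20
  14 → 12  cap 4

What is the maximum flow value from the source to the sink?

augment #1: 7→9→11 bottleneck 15, total now 15
augment #2: 7→8→4→11 bottleneck 21, total now 36
augment #3: 7→5→10→3→11 bottleneck 3, total now 39
augment #4: 7→8→2→3→11 bottleneck 8, total now 47
augment #5: 7→13→2→3→11 bottleneck 1, total now 48
augment #6: 7→9→6→4→2→3→11 bottleneck 3, total now 51

Maximum flow value: 51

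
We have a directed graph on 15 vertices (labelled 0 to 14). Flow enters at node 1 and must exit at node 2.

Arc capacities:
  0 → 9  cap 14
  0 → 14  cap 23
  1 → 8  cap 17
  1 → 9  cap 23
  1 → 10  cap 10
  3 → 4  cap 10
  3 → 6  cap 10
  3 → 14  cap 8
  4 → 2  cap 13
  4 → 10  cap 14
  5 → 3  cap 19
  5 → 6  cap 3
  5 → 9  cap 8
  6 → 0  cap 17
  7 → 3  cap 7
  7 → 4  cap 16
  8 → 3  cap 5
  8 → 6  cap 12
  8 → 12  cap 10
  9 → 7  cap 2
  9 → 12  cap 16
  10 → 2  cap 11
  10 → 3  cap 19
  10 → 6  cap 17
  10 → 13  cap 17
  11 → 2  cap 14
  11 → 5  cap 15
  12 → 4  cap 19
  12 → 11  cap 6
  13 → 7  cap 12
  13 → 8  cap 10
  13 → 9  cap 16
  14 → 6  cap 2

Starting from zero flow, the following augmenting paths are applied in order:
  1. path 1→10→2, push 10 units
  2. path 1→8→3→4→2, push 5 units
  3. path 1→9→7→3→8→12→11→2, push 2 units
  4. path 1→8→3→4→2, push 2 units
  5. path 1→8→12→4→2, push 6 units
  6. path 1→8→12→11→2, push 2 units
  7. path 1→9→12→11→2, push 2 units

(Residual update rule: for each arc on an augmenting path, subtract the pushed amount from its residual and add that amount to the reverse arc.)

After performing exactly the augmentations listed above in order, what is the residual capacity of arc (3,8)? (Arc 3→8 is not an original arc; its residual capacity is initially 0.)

Residual capacity of (3,8): 5

after path 1 (1→10→2, push 10): res(3,8)=0
after path 2 (1→8→3→4→2, push 5): res(3,8)=5
after path 3 (1→9→7→3→8→12→11→2, push 2): res(3,8)=3
after path 4 (1→8→3→4→2, push 2): res(3,8)=5
after path 5 (1→8→12→4→2, push 6): res(3,8)=5
after path 6 (1→8→12→11→2, push 2): res(3,8)=5
after path 7 (1→9→12→11→2, push 2): res(3,8)=5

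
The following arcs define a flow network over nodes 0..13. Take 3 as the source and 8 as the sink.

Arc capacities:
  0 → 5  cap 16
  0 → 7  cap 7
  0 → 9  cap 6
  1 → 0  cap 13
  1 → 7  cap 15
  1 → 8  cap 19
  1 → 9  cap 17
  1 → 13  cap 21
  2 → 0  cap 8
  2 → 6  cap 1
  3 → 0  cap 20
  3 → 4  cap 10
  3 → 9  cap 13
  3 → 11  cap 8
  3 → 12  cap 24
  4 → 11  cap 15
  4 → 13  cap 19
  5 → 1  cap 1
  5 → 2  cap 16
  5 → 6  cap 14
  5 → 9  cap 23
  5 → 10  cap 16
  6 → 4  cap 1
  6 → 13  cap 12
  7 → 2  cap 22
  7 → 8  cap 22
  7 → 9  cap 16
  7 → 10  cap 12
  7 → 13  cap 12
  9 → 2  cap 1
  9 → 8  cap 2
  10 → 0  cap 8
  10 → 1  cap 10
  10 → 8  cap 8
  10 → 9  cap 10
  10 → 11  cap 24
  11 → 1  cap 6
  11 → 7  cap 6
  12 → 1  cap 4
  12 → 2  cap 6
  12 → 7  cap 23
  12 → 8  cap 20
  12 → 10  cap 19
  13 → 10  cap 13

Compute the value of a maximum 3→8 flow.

Maximum flow value: 64

augment #1: 3→9→8 bottleneck 2, total now 2
augment #2: 3→12→8 bottleneck 20, total now 22
augment #3: 3→0→7→8 bottleneck 7, total now 29
augment #4: 3→11→1→8 bottleneck 6, total now 35
augment #5: 3→11→7→8 bottleneck 2, total now 37
augment #6: 3→12→1→8 bottleneck 4, total now 41
augment #7: 3→0→5→1→8 bottleneck 1, total now 42
augment #8: 3→0→5→10→8 bottleneck 8, total now 50
augment #9: 3→4→11→7→8 bottleneck 4, total now 54
augment #10: 3→0→5→10→1→8 bottleneck 4, total now 58
augment #11: 3→4→13→10→1→8 bottleneck 4, total now 62
augment #12: 3→4→13→10→1→7→8 bottleneck 2, total now 64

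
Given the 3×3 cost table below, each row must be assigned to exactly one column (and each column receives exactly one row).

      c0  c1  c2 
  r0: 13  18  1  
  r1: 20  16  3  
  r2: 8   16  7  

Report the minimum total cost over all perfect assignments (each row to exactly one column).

optimal assignment: row0→col2 (cost 1), row1→col1 (cost 16), row2→col0 (cost 8)
total = 1 + 16 + 8 = 25

Minimum assignment cost: 25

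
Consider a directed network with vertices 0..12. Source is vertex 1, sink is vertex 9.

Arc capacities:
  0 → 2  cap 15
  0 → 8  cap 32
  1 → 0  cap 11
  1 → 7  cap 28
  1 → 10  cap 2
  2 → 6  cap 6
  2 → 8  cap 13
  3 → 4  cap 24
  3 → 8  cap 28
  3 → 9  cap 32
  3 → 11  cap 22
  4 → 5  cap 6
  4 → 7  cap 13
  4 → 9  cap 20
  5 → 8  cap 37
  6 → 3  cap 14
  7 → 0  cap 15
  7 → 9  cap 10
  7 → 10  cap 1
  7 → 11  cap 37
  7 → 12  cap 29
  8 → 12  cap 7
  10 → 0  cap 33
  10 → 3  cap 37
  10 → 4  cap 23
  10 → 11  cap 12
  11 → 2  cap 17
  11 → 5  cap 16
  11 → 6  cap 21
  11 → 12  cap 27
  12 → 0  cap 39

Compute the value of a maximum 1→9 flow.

augment #1: 1→7→9 bottleneck 10, total now 10
augment #2: 1→10→3→9 bottleneck 2, total now 12
augment #3: 1→7→10→3→9 bottleneck 1, total now 13
augment #4: 1→0→2→6→3→9 bottleneck 6, total now 19
augment #5: 1→7→11→6→3→9 bottleneck 8, total now 27

Maximum flow value: 27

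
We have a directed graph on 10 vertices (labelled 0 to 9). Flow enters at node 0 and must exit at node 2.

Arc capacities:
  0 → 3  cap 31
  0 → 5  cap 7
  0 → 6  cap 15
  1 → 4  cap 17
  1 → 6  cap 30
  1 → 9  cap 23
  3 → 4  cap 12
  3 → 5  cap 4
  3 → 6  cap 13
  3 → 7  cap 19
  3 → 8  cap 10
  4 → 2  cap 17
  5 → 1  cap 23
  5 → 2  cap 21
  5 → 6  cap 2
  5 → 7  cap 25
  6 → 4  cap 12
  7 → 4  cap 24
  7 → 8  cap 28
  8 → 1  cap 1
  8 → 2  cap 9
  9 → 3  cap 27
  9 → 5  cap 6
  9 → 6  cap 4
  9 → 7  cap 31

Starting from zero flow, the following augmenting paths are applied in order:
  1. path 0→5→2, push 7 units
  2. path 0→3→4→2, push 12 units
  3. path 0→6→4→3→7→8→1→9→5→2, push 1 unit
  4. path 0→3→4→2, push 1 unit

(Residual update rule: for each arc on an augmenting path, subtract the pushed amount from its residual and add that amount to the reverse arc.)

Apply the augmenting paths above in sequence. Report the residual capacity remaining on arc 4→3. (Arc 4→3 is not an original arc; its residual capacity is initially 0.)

after path 1 (0→5→2, push 7): res(4,3)=0
after path 2 (0→3→4→2, push 12): res(4,3)=12
after path 3 (0→6→4→3→7→8→1→9→5→2, push 1): res(4,3)=11
after path 4 (0→3→4→2, push 1): res(4,3)=12

Residual capacity of (4,3): 12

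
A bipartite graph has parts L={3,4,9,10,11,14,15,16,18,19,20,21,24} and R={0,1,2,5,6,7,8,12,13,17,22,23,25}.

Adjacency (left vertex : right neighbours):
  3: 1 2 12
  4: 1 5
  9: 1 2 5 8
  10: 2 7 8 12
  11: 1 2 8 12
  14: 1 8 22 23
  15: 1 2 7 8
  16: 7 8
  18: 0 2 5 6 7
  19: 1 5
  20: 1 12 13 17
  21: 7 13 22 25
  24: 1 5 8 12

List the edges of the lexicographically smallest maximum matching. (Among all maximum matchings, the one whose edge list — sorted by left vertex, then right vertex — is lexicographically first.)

Lex-smallest maximum matching: {(3,1), (4,5), (9,2), (10,7), (11,8), (14,22), (18,0), (20,13), (21,25), (24,12)}

|M| = 10 (so the lex-smallest maximum matching has 10 edges)
process left vertices in ascending order; for each, take the smallest-labelled available neighbour that still permits 10 edges overall, or leave it unmatched if none does
lex-smallest matching: {3-1, 4-5, 9-2, 10-7, 11-8, 14-22, 18-0, 20-13, 21-25, 24-12}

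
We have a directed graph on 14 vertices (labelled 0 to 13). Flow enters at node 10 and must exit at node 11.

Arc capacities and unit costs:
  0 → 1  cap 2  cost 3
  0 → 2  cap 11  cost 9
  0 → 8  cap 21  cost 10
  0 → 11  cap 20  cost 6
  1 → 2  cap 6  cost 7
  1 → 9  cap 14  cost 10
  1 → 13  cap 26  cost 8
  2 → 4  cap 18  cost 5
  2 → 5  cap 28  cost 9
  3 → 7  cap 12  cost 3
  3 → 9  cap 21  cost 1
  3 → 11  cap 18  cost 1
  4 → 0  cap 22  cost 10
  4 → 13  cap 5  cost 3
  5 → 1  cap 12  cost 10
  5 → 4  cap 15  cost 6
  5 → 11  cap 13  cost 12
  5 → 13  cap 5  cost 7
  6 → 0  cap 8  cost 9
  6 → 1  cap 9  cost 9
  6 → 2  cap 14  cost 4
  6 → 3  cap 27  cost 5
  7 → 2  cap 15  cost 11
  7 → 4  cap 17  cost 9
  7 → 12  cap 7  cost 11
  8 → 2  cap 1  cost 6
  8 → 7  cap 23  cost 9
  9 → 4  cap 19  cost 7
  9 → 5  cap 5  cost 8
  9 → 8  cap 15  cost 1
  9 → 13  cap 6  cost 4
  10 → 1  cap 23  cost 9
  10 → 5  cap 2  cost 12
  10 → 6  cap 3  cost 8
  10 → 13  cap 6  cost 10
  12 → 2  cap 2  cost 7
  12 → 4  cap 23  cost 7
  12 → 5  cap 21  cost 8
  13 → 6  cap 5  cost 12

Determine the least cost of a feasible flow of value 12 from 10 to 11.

shortest-cost path #1: 10→6→3→11 push 3 @ unit cost 14 (adds 42)
shortest-cost path #2: 10→5→11 push 2 @ unit cost 24 (adds 48)
shortest-cost path #3: 10→13→6→3→11 push 5 @ unit cost 28 (adds 140)
shortest-cost path #4: 10→1→2→5→11 push 2 @ unit cost 37 (adds 74)
total cost = 304

Minimum cost for 12 units: 304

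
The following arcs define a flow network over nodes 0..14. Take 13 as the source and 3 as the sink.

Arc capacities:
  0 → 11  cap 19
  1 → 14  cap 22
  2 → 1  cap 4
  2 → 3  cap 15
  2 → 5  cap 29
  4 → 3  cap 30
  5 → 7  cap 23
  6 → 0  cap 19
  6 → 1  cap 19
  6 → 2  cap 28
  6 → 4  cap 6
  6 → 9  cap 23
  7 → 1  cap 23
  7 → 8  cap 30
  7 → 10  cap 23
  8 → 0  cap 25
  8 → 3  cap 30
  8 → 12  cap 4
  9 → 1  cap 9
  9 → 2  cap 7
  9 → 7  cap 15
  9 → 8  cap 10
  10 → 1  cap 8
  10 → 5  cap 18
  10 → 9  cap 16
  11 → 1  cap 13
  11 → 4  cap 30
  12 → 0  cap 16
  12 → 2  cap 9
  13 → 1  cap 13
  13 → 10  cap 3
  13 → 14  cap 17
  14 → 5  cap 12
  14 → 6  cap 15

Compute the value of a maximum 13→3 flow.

Maximum flow value: 30

augment #1: 13→10→9→2→3 bottleneck 3, total now 3
augment #2: 13→14→6→2→3 bottleneck 12, total now 15
augment #3: 13→14→6→4→3 bottleneck 3, total now 18
augment #4: 13→14→5→7→8→3 bottleneck 2, total now 20
augment #5: 13→1→14→5→7→8→3 bottleneck 10, total now 30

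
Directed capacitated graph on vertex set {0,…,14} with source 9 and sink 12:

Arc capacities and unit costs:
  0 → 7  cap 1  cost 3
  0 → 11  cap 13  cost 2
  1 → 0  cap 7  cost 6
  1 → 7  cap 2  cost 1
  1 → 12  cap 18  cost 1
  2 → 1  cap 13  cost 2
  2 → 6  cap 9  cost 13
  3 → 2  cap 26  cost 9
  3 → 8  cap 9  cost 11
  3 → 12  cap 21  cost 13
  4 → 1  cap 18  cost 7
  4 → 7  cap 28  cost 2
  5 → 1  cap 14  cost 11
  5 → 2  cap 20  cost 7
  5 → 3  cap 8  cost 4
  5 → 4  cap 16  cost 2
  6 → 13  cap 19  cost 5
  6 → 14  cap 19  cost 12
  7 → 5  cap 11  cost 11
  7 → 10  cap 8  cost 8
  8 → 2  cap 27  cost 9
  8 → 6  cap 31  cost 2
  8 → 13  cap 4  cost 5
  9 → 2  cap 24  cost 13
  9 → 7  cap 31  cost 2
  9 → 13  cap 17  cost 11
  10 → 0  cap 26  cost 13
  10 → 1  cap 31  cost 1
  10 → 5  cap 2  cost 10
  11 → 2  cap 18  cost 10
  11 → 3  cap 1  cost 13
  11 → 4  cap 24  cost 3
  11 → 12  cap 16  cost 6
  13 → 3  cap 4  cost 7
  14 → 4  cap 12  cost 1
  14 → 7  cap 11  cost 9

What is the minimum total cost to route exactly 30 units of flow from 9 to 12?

shortest-cost path #1: 9→7→10→1→12 push 8 @ unit cost 12 (adds 96)
shortest-cost path #2: 9→2→1→12 push 10 @ unit cost 16 (adds 160)
shortest-cost path #3: 9→2→1→0→11→12 push 3 @ unit cost 29 (adds 87)
shortest-cost path #4: 9→7→5→3→12 push 8 @ unit cost 30 (adds 240)
shortest-cost path #5: 9→13→3→12 push 1 @ unit cost 31 (adds 31)
total cost = 614

Minimum cost for 30 units: 614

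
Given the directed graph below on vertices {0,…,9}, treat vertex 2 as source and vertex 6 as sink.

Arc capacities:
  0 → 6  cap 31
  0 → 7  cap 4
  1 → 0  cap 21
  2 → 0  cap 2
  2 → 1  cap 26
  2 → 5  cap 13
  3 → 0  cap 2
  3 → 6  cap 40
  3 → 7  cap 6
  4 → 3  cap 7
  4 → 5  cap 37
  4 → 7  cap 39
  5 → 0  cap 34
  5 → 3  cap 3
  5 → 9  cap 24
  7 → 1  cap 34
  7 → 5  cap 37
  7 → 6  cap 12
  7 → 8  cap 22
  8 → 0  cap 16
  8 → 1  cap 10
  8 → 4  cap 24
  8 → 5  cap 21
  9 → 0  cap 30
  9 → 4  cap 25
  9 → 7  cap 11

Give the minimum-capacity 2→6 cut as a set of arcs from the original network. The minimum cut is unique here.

Min-cut arcs: {(1,0), (2,0), (2,5)} (total capacity 36)

augment #1: 2→0→6 push 2
augment #2: 2→1→0→6 push 21
augment #3: 2→5→0→6 push 8
augment #4: 2→5→3→6 push 3
augment #5: 2→5→0→7→6 push 2
max flow = 36; residual-reachable set from 2 gives S-side
cut edges (S→T): {(1,0), (2,0), (2,5)} total cap 36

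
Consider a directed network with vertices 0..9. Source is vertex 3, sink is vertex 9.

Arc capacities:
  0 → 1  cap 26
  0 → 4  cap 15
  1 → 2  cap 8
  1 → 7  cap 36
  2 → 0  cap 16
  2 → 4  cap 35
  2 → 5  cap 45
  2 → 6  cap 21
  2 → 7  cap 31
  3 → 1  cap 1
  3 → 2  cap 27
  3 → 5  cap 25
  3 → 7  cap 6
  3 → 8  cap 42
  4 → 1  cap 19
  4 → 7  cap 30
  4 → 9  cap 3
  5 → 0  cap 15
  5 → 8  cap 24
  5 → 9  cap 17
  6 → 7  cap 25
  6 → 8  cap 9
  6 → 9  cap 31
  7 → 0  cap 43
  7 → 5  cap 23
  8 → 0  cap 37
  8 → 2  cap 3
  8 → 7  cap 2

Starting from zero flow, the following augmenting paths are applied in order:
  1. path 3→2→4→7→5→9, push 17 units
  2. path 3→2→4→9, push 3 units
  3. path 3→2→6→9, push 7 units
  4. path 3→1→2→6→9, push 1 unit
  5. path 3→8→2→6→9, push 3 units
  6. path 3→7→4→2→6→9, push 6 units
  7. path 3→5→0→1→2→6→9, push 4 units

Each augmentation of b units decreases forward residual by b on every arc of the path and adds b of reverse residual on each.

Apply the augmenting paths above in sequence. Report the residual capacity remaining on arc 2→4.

Residual capacity of (2,4): 21

after path 1 (3→2→4→7→5→9, push 17): res(2,4)=18
after path 2 (3→2→4→9, push 3): res(2,4)=15
after path 3 (3→2→6→9, push 7): res(2,4)=15
after path 4 (3→1→2→6→9, push 1): res(2,4)=15
after path 5 (3→8→2→6→9, push 3): res(2,4)=15
after path 6 (3→7→4→2→6→9, push 6): res(2,4)=21
after path 7 (3→5→0→1→2→6→9, push 4): res(2,4)=21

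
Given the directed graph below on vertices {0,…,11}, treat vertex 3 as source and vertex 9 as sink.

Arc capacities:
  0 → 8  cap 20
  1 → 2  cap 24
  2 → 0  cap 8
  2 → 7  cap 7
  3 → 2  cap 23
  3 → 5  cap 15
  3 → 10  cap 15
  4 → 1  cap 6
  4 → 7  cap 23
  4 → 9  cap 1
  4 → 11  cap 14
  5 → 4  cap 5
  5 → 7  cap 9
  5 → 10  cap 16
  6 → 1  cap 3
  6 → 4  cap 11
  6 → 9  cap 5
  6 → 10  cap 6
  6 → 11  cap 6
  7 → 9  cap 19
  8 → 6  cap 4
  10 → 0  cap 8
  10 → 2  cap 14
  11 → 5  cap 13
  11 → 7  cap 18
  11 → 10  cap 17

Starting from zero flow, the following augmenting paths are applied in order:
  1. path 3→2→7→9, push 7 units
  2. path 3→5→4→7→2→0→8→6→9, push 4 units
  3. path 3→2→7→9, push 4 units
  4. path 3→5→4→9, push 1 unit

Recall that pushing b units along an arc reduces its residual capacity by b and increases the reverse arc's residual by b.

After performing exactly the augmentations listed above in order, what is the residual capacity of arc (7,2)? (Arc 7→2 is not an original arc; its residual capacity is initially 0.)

after path 1 (3→2→7→9, push 7): res(7,2)=7
after path 2 (3→5→4→7→2→0→8→6→9, push 4): res(7,2)=3
after path 3 (3→2→7→9, push 4): res(7,2)=7
after path 4 (3→5→4→9, push 1): res(7,2)=7

Residual capacity of (7,2): 7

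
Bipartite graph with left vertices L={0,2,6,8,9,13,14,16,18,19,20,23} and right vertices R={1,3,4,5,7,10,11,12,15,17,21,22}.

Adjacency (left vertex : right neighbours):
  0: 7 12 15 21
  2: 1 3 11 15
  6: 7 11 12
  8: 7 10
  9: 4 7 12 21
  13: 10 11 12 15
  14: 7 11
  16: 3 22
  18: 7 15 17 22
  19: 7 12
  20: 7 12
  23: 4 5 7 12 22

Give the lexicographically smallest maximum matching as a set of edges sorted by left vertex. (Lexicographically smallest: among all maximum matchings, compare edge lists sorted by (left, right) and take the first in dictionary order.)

|M| = 11 (so the lex-smallest maximum matching has 11 edges)
process left vertices in ascending order; for each, take the smallest-labelled available neighbour that still permits 11 edges overall, or leave it unmatched if none does
lex-smallest matching: {0-21, 2-1, 6-7, 8-10, 9-4, 13-15, 14-11, 16-3, 18-17, 19-12, 23-5}

Lex-smallest maximum matching: {(0,21), (2,1), (6,7), (8,10), (9,4), (13,15), (14,11), (16,3), (18,17), (19,12), (23,5)}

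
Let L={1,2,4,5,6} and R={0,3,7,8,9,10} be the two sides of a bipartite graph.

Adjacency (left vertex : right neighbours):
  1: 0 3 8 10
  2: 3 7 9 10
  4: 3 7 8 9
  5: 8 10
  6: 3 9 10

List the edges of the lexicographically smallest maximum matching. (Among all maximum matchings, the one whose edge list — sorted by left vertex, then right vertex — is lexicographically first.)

|M| = 5 (so the lex-smallest maximum matching has 5 edges)
process left vertices in ascending order; for each, take the smallest-labelled available neighbour that still permits 5 edges overall, or leave it unmatched if none does
lex-smallest matching: {1-0, 2-3, 4-7, 5-8, 6-9}

Lex-smallest maximum matching: {(1,0), (2,3), (4,7), (5,8), (6,9)}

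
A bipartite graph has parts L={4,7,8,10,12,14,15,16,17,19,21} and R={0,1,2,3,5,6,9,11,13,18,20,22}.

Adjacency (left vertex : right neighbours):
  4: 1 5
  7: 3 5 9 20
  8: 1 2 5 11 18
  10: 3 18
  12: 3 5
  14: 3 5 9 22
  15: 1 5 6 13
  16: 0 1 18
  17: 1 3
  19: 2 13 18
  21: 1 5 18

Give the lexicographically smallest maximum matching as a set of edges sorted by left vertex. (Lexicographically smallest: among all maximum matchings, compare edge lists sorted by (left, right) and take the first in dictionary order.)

Lex-smallest maximum matching: {(4,1), (7,9), (8,2), (10,3), (12,5), (14,22), (15,6), (16,0), (19,13), (21,18)}

|M| = 10 (so the lex-smallest maximum matching has 10 edges)
process left vertices in ascending order; for each, take the smallest-labelled available neighbour that still permits 10 edges overall, or leave it unmatched if none does
lex-smallest matching: {4-1, 7-9, 8-2, 10-3, 12-5, 14-22, 15-6, 16-0, 19-13, 21-18}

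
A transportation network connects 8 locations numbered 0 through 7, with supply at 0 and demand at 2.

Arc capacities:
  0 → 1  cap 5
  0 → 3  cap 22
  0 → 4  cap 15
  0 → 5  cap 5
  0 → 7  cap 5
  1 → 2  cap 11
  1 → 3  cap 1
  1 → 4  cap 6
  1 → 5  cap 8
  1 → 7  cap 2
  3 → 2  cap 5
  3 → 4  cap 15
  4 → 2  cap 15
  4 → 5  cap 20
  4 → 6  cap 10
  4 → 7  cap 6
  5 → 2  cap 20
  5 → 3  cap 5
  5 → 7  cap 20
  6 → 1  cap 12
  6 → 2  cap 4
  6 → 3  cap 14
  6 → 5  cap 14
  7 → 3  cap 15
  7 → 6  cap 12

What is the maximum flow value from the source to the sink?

Maximum flow value: 50

augment #1: 0→1→2 bottleneck 5, total now 5
augment #2: 0→3→2 bottleneck 5, total now 10
augment #3: 0→4→2 bottleneck 15, total now 25
augment #4: 0→5→2 bottleneck 5, total now 30
augment #5: 0→7→6→2 bottleneck 4, total now 34
augment #6: 0→3→4→5→2 bottleneck 15, total now 49
augment #7: 0→7→6→1→2 bottleneck 1, total now 50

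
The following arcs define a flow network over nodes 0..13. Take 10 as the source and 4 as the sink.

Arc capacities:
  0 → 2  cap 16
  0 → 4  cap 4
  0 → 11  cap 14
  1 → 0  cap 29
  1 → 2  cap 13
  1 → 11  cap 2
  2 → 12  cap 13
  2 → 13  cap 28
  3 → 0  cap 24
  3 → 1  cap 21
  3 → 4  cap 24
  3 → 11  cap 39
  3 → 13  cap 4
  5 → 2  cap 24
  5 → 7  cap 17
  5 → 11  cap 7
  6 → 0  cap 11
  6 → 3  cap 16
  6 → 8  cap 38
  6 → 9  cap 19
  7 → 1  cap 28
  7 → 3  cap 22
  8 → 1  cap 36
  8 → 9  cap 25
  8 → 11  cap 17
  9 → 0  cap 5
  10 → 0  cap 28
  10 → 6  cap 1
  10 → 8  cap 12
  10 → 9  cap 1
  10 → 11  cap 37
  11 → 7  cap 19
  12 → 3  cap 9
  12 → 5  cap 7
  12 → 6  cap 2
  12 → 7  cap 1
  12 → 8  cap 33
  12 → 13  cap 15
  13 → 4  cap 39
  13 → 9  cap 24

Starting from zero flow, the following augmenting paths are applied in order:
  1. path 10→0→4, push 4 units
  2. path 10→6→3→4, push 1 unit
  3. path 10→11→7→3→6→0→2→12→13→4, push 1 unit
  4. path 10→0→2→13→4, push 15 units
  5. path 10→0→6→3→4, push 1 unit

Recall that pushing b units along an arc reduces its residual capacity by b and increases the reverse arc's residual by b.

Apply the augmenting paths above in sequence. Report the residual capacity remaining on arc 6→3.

Residual capacity of (6,3): 15

after path 1 (10→0→4, push 4): res(6,3)=16
after path 2 (10→6→3→4, push 1): res(6,3)=15
after path 3 (10→11→7→3→6→0→2→12→13→4, push 1): res(6,3)=16
after path 4 (10→0→2→13→4, push 15): res(6,3)=16
after path 5 (10→0→6→3→4, push 1): res(6,3)=15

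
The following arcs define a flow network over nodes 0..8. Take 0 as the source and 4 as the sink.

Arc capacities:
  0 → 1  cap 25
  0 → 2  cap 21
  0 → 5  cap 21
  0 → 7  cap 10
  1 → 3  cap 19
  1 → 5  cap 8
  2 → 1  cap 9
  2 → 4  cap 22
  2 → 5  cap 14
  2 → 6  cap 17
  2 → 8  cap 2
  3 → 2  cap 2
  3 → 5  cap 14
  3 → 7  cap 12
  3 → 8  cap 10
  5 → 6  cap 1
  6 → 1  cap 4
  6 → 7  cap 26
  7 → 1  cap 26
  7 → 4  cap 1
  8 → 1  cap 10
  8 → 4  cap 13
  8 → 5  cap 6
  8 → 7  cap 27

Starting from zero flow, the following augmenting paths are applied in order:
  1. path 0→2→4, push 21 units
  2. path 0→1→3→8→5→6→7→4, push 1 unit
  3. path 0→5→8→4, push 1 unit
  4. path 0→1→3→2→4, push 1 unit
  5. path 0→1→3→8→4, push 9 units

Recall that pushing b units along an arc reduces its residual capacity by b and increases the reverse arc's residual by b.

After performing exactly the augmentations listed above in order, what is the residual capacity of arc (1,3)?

Residual capacity of (1,3): 8

after path 1 (0→2→4, push 21): res(1,3)=19
after path 2 (0→1→3→8→5→6→7→4, push 1): res(1,3)=18
after path 3 (0→5→8→4, push 1): res(1,3)=18
after path 4 (0→1→3→2→4, push 1): res(1,3)=17
after path 5 (0→1→3→8→4, push 9): res(1,3)=8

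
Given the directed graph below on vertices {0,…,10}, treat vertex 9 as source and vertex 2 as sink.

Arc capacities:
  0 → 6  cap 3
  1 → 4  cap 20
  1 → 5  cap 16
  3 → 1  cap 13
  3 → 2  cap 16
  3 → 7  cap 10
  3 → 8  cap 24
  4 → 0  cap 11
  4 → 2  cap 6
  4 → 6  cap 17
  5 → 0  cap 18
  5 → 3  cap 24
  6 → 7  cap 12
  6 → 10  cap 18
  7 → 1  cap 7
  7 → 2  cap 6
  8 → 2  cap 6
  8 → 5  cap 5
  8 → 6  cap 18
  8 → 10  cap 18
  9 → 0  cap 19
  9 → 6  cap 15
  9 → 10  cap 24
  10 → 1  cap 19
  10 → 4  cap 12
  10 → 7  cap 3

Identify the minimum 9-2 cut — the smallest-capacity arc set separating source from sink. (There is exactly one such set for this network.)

Min-cut arcs: {(1,5), (4,2), (7,2)} (total capacity 28)

augment #1: 9→6→7→2 push 6
augment #2: 9→10→4→2 push 6
augment #3: 9→10→1→5→3→2 push 16
max flow = 28; residual-reachable set from 9 gives S-side
cut edges (S→T): {(1,5), (4,2), (7,2)} total cap 28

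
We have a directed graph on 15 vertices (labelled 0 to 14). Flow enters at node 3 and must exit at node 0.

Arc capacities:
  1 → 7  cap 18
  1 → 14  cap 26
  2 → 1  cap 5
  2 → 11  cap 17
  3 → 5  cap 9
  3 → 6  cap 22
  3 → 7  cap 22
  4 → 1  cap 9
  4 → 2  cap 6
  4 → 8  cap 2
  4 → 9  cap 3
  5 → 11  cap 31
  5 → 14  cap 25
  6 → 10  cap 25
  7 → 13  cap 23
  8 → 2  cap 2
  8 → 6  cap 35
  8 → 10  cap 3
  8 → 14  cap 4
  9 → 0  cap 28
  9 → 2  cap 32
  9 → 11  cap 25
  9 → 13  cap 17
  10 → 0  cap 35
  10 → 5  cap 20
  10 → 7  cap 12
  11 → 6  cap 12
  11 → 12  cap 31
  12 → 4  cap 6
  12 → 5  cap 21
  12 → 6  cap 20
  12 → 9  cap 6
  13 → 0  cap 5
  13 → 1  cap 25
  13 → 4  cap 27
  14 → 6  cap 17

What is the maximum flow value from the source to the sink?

augment #1: 3→6→10→0 bottleneck 22, total now 22
augment #2: 3→7→13→0 bottleneck 5, total now 27
augment #3: 3→5→11→6→10→0 bottleneck 3, total now 30
augment #4: 3→5→11→12→9→0 bottleneck 6, total now 36
augment #5: 3→7→13→4→9→0 bottleneck 3, total now 39
augment #6: 3→7→13→4→8→10→0 bottleneck 2, total now 41

Maximum flow value: 41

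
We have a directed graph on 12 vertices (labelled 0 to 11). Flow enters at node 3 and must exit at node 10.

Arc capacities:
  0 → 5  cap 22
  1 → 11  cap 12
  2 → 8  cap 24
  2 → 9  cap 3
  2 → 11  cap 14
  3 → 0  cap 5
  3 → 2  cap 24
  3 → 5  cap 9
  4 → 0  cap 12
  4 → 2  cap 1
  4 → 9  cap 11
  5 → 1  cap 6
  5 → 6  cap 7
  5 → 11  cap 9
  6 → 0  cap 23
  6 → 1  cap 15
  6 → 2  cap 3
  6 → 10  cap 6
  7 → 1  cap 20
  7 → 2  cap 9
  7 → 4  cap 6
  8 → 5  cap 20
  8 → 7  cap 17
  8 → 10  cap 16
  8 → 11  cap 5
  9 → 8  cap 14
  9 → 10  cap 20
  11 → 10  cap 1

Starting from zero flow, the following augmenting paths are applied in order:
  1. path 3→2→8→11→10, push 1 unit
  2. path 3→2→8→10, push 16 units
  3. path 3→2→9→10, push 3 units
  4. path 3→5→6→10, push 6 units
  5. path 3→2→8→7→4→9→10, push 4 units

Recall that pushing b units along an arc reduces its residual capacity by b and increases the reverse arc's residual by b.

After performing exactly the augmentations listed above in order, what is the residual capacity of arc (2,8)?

after path 1 (3→2→8→11→10, push 1): res(2,8)=23
after path 2 (3→2→8→10, push 16): res(2,8)=7
after path 3 (3→2→9→10, push 3): res(2,8)=7
after path 4 (3→5→6→10, push 6): res(2,8)=7
after path 5 (3→2→8→7→4→9→10, push 4): res(2,8)=3

Residual capacity of (2,8): 3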